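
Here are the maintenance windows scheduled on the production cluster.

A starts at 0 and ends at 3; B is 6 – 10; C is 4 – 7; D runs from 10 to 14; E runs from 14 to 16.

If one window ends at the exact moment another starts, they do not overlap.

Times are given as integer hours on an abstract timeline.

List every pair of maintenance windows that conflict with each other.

B & C

Sorted by start: A, C, B, D, E.
C starts after A ends; A is clear from here.
B starts before C ends → C and B overlap.
D starts after C ends; C is clear from here.
D starts exactly when B ends (back-to-back, no overlap); B is clear from here.
E starts exactly when D ends (back-to-back, no overlap).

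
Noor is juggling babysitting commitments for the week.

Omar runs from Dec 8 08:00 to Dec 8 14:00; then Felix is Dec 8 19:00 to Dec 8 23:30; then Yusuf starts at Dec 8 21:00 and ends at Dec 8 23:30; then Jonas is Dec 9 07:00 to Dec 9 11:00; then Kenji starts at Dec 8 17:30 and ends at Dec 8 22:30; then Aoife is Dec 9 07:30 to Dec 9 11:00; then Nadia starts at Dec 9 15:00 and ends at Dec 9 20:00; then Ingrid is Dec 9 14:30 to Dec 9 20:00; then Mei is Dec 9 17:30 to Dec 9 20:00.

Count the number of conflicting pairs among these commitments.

7

Sorted by start: Omar, Kenji, Felix, Yusuf, Jonas, Aoife, Ingrid, Nadia, Mei.
Kenji starts after Omar ends, so nothing later overlaps Omar either.
Felix starts before Kenji ends → Kenji and Felix overlap.
Yusuf starts before Kenji ends → Kenji and Yusuf overlap.
Jonas starts after Kenji ends, so nothing later overlaps Kenji either.
Yusuf starts before Felix ends → Felix and Yusuf overlap.
Jonas starts after Felix ends, so nothing later overlaps Felix either.
Jonas starts after Yusuf ends, so nothing later overlaps Yusuf either.
Aoife starts before Jonas ends → Jonas and Aoife overlap.
Ingrid starts after Jonas ends, so nothing later overlaps Jonas either.
Ingrid starts after Aoife ends, so nothing later overlaps Aoife either.
Nadia starts before Ingrid ends → Ingrid and Nadia overlap.
Mei starts before Ingrid ends → Ingrid and Mei overlap.
Mei starts before Nadia ends → Nadia and Mei overlap.
Overlapping pairs: Aoife & Jonas, Felix & Kenji, Felix & Yusuf, Ingrid & Mei, Ingrid & Nadia, Kenji & Yusuf, Mei & Nadia — 7 in total.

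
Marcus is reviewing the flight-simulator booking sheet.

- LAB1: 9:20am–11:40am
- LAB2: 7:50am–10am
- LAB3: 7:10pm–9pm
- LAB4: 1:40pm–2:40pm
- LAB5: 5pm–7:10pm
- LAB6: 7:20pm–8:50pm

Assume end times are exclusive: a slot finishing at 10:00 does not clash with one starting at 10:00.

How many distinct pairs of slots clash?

Sorted by start: LAB2, LAB1, LAB4, LAB5, LAB3, LAB6.
LAB1 starts before LAB2 ends → LAB2 and LAB1 overlap.
LAB4 starts after LAB2 ends — done with LAB2.
LAB4 starts after LAB1 ends — done with LAB1.
LAB5 starts after LAB4 ends — done with LAB4.
LAB3 starts exactly when LAB5 ends (back-to-back, no overlap) — done with LAB5.
LAB6 starts before LAB3 ends → LAB3 and LAB6 overlap.
Overlapping pairs: LAB1 & LAB2, LAB3 & LAB6 — 2 in total.

2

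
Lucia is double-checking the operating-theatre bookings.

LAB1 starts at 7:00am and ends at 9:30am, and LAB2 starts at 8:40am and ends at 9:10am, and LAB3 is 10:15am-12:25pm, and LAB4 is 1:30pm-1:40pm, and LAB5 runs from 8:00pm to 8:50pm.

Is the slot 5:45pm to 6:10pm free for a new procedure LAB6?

LAB1: ends 9:30am at or before LAB6 starts 5:45pm → clear.
LAB2: ends 9:10am at or before LAB6 starts 5:45pm → clear.
LAB3: ends 12:25pm at or before LAB6 starts 5:45pm → clear.
LAB4: ends 1:40pm at or before LAB6 starts 5:45pm → clear.
LAB5: starts 8:00pm at or after LAB6 ends 6:10pm → clear.

Yes — the slot is free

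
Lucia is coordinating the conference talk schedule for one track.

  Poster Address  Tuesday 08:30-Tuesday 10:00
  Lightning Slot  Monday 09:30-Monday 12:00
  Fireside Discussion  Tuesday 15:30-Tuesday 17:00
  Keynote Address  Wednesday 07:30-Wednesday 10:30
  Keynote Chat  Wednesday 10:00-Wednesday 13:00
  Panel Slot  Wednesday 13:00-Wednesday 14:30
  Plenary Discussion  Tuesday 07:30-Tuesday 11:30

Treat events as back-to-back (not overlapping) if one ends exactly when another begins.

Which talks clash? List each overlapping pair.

Sorted by start: Lightning Slot, Plenary Discussion, Poster Address, Fireside Discussion, Keynote Address, Keynote Chat, Panel Slot.
Plenary Discussion starts after Lightning Slot ends; Lightning Slot is clear from here.
Poster Address starts before Plenary Discussion ends → Plenary Discussion and Poster Address overlap.
Fireside Discussion starts after Plenary Discussion ends; Plenary Discussion is clear from here.
Fireside Discussion starts after Poster Address ends; Poster Address is clear from here.
Keynote Address starts after Fireside Discussion ends; Fireside Discussion is clear from here.
Keynote Chat starts before Keynote Address ends → Keynote Address and Keynote Chat overlap.
Panel Slot starts after Keynote Address ends.
Panel Slot starts exactly when Keynote Chat ends (back-to-back, no overlap).

Keynote Address & Keynote Chat, Plenary Discussion & Poster Address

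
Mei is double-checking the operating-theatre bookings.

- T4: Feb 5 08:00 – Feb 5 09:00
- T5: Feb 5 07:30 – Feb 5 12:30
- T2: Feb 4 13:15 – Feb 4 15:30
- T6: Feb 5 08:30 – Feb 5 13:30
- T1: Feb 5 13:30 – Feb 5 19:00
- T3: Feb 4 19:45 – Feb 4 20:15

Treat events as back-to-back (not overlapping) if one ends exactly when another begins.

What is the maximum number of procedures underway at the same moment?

Sort all start/end points and keep a running count:
Feb 4 13:15 start T2 → 1
Feb 4 15:30 end T2 → 0
Feb 4 19:45 start T3 → 1
Feb 4 20:15 end T3 → 0
Feb 5 07:30 start T5 → 1
Feb 5 08:00 start T4 → 2
Feb 5 08:30 start T6 → 3
Feb 5 09:00 end T4 → 2
Feb 5 12:30 end T5 → 1
Feb 5 13:30 end T6 → 0
Feb 5 13:30 start T1 → 1
Feb 5 19:00 end T1 → 0
Peak is 3, at Feb 5 08:30 (T4, T5, T6).

3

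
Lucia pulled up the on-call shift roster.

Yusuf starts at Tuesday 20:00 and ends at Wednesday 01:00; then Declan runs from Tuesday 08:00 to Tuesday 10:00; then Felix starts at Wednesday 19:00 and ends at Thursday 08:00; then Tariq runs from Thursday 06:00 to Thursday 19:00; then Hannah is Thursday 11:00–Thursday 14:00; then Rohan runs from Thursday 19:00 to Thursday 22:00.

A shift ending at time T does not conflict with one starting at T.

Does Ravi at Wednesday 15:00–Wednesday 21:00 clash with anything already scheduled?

Yes — it overlaps Felix

Declan: ends Tuesday 10:00 at or before Ravi starts Wednesday 15:00 → clear.
Yusuf: ends Wednesday 01:00 at or before Ravi starts Wednesday 15:00 → clear.
Felix: starts Wednesday 19:00 before Ravi ends Wednesday 21:00, and ends Thursday 08:00 after Ravi starts Wednesday 15:00 → overlap.
Tariq: starts Thursday 06:00 at or after Ravi ends Wednesday 21:00 → clear.
Hannah: starts Thursday 11:00 at or after Ravi ends Wednesday 21:00 → clear.
Rohan: starts Thursday 19:00 at or after Ravi ends Wednesday 21:00 → clear.
Ravi overlaps Felix.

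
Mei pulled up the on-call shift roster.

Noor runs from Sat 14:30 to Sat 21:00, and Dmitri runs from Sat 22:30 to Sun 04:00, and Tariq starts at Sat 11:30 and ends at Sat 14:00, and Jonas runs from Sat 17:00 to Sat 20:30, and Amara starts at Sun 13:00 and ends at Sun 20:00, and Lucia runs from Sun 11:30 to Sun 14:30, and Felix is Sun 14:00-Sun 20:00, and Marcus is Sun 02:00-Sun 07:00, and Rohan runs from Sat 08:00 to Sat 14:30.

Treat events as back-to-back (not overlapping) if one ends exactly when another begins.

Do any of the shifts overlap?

Yes

Check each pair: they overlap iff neither finishes before the other starts.
Sorted by start: Rohan, Tariq, Noor, Jonas, Dmitri, Marcus, Lucia, Amara, Felix.
Tariq starts before Rohan ends → Rohan and Tariq overlap.
That's a conflict, so the schedule is not conflict-free.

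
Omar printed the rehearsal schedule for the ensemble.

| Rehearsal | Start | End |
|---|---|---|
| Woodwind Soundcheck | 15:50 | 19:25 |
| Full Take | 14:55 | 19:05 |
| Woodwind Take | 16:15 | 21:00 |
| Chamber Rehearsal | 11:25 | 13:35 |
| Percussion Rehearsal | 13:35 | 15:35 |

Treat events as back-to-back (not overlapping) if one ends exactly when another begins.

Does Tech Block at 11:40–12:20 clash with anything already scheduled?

Chamber Rehearsal: starts 11:25 before Tech Block ends 12:20, and ends 13:35 after Tech Block starts 11:40 → overlap.
Percussion Rehearsal: starts 13:35 at or after Tech Block ends 12:20 → clear.
Full Take: starts 14:55 at or after Tech Block ends 12:20 → clear.
Woodwind Soundcheck: starts 15:50 at or after Tech Block ends 12:20 → clear.
Woodwind Take: starts 16:15 at or after Tech Block ends 12:20 → clear.
Tech Block overlaps Chamber Rehearsal.

Yes — it overlaps Chamber Rehearsal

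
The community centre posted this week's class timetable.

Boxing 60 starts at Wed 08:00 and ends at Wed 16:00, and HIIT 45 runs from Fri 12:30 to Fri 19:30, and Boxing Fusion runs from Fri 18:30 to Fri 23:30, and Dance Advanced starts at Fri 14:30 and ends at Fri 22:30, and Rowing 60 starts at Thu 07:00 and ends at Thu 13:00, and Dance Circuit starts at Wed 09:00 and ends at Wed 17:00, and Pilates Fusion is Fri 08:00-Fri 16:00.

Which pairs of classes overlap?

Sorted by start: Boxing 60, Dance Circuit, Rowing 60, Pilates Fusion, HIIT 45, Dance Advanced, Boxing Fusion.
Dance Circuit starts before Boxing 60 ends → Boxing 60 and Dance Circuit overlap.
Rowing 60 starts after Boxing 60 ends — done with Boxing 60.
Rowing 60 starts after Dance Circuit ends — done with Dance Circuit.
Pilates Fusion starts after Rowing 60 ends — done with Rowing 60.
HIIT 45 starts before Pilates Fusion ends → Pilates Fusion and HIIT 45 overlap.
Dance Advanced starts before Pilates Fusion ends → Pilates Fusion and Dance Advanced overlap.
Boxing Fusion starts after Pilates Fusion ends.
Dance Advanced starts before HIIT 45 ends → HIIT 45 and Dance Advanced overlap.
Boxing Fusion starts before HIIT 45 ends → HIIT 45 and Boxing Fusion overlap.
Boxing Fusion starts before Dance Advanced ends → Dance Advanced and Boxing Fusion overlap.

Boxing 60 & Dance Circuit, Boxing Fusion & Dance Advanced, Boxing Fusion & HIIT 45, Dance Advanced & HIIT 45, Dance Advanced & Pilates Fusion, HIIT 45 & Pilates Fusion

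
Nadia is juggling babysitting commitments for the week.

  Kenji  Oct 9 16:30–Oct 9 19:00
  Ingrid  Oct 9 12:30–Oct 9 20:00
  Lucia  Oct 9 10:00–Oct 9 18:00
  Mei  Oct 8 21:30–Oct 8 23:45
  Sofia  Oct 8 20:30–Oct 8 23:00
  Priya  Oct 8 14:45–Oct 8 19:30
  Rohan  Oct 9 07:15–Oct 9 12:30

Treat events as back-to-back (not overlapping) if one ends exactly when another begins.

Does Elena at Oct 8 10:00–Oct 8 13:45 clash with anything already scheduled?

No — it doesn't clash with anything

Priya: starts Oct 8 14:45 at or after Elena ends Oct 8 13:45 → clear.
Sofia: starts Oct 8 20:30 at or after Elena ends Oct 8 13:45 → clear.
Mei: starts Oct 8 21:30 at or after Elena ends Oct 8 13:45 → clear.
Rohan: starts Oct 9 07:15 at or after Elena ends Oct 8 13:45 → clear.
Lucia: starts Oct 9 10:00 at or after Elena ends Oct 8 13:45 → clear.
Ingrid: starts Oct 9 12:30 at or after Elena ends Oct 8 13:45 → clear.
Kenji: starts Oct 9 16:30 at or after Elena ends Oct 8 13:45 → clear.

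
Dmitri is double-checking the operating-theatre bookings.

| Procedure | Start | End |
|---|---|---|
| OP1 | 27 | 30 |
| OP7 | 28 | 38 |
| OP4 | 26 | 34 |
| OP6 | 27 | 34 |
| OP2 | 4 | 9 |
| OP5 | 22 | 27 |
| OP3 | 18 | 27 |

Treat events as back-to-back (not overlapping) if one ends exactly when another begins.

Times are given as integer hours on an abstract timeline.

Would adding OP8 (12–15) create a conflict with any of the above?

No — it doesn't clash with anything

OP2: ends 9 at or before OP8 starts 12 → clear.
OP3: starts 18 at or after OP8 ends 15 → clear.
OP5: starts 22 at or after OP8 ends 15 → clear.
OP4: starts 26 at or after OP8 ends 15 → clear.
OP1: starts 27 at or after OP8 ends 15 → clear.
OP6: starts 27 at or after OP8 ends 15 → clear.
OP7: starts 28 at or after OP8 ends 15 → clear.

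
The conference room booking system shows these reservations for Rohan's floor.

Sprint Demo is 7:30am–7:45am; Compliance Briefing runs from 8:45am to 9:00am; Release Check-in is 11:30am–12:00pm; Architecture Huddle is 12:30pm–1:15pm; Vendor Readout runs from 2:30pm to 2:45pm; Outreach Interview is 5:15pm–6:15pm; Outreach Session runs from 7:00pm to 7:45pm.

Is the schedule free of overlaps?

Sorted by start: Sprint Demo, Compliance Briefing, Release Check-in, Architecture Huddle, Vendor Readout, Outreach Interview, Outreach Session.
Compliance Briefing starts after Sprint Demo ends; Sprint Demo is clear from here.
Release Check-in starts after Compliance Briefing ends; Compliance Briefing is clear from here.
Architecture Huddle starts after Release Check-in ends; Release Check-in is clear from here.
Vendor Readout starts after Architecture Huddle ends; Architecture Huddle is clear from here.
Outreach Interview starts after Vendor Readout ends; Vendor Readout is clear from here.
Outreach Session starts after Outreach Interview ends.
Every pair is clear; the schedule has no overlaps.

Yes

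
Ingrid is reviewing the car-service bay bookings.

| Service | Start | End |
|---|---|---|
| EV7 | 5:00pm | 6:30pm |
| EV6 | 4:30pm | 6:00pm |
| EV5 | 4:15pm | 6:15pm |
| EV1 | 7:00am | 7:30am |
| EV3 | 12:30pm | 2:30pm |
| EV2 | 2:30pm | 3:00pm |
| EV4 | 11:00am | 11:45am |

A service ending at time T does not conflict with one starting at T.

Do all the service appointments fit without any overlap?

Check each pair: they overlap iff neither finishes before the other starts.
Sorted by start: EV1, EV4, EV3, EV2, EV5, EV6, EV7.
EV4 starts after EV1 ends — done with EV1.
EV3 starts after EV4 ends — done with EV4.
EV2 starts exactly when EV3 ends (back-to-back, no overlap) — done with EV3.
EV5 starts after EV2 ends — done with EV2.
EV6 starts before EV5 ends → EV5 and EV6 overlap.
That's a conflict, so the schedule is not conflict-free.

No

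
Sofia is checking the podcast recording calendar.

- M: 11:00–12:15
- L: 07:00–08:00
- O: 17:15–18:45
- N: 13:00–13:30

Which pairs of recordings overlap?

Sorted by start: L, M, N, O.
M starts after L ends — done with L.
N starts after M ends — done with M.
O starts after N ends.

no conflicts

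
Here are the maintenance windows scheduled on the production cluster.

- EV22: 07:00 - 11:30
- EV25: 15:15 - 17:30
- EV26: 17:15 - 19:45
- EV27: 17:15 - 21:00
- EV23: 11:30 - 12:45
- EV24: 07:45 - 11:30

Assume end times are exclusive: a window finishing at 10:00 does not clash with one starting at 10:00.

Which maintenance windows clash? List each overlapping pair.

EV22 & EV24, EV25 & EV26, EV25 & EV27, EV26 & EV27

Sorted by start: EV22, EV24, EV23, EV25, EV26, EV27.
EV24 starts before EV22 ends → EV22 and EV24 overlap.
EV23 starts exactly when EV22 ends (back-to-back, no overlap); EV22 is clear from here.
EV23 starts exactly when EV24 ends (back-to-back, no overlap); EV24 is clear from here.
EV25 starts after EV23 ends; EV23 is clear from here.
EV26 starts before EV25 ends → EV25 and EV26 overlap.
EV27 starts before EV25 ends → EV25 and EV27 overlap.
EV27 starts before EV26 ends → EV26 and EV27 overlap.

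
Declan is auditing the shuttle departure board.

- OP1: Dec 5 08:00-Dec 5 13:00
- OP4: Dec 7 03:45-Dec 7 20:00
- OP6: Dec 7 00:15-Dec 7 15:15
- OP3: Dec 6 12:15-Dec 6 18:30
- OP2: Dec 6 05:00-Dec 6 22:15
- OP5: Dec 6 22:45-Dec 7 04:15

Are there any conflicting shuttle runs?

Yes

Sorted by start: OP1, OP2, OP3, OP5, OP6, OP4.
OP2 starts after OP1 ends, so nothing later overlaps OP1 either.
OP3 starts before OP2 ends → OP2 and OP3 overlap.
That's a conflict, so the schedule is not conflict-free.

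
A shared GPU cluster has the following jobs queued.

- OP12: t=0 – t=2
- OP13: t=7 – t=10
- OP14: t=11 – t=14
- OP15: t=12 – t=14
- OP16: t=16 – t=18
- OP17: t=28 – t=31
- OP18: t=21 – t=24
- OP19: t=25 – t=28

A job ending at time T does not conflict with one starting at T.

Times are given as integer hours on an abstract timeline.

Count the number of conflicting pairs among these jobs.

1

Sorted by start: OP12, OP13, OP14, OP15, OP16, OP18, OP19, OP17.
OP13 starts after OP12 ends, so OP12 has no further overlaps.
OP14 starts after OP13 ends, so OP13 has no further overlaps.
OP15 starts before OP14 ends → OP14 and OP15 overlap.
OP16 starts after OP14 ends, so OP14 has no further overlaps.
OP16 starts after OP15 ends, so OP15 has no further overlaps.
OP18 starts after OP16 ends, so OP16 has no further overlaps.
OP19 starts after OP18 ends, so OP18 has no further overlaps.
OP17 starts exactly when OP19 ends (back-to-back, no overlap).
Overlapping pairs: OP14 & OP15 — 1 in total.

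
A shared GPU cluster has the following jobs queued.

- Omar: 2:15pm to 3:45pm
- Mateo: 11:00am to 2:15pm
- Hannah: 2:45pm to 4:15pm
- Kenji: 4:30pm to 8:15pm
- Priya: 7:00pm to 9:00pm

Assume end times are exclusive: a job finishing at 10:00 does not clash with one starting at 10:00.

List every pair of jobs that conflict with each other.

Sorted by start: Mateo, Omar, Hannah, Kenji, Priya.
Omar starts exactly when Mateo ends (back-to-back, no overlap); Mateo is clear from here.
Hannah starts before Omar ends → Omar and Hannah overlap.
Kenji starts after Omar ends; Omar is clear from here.
Kenji starts after Hannah ends; Hannah is clear from here.
Priya starts before Kenji ends → Kenji and Priya overlap.

Hannah & Omar, Kenji & Priya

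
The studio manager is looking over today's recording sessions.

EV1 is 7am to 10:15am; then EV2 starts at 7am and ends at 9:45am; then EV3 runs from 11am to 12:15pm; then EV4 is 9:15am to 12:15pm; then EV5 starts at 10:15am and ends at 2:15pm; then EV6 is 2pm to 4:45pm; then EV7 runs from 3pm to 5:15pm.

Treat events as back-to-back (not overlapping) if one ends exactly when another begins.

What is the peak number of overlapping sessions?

3

Sweep the timeline, counting +1 at each start and −1 at each end (ends before starts at a tie):
7am start EV1 → 1
7am start EV2 → 2
9:15am start EV4 → 3
9:45am end EV2 → 2
10:15am end EV1 → 1
10:15am start EV5 → 2
11am start EV3 → 3
12:15pm end EV3 → 2
12:15pm end EV4 → 1
2pm start EV6 → 2
2:15pm end EV5 → 1
3pm start EV7 → 2
4:45pm end EV6 → 1
5:15pm end EV7 → 0
Peak is 3, at 9:15am (EV1, EV2, EV4).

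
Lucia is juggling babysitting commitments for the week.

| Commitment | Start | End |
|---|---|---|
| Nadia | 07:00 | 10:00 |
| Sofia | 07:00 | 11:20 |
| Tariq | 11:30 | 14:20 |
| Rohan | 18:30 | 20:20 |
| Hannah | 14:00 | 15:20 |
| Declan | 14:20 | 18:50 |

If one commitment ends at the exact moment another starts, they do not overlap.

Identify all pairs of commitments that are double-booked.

Declan & Hannah, Declan & Rohan, Hannah & Tariq, Nadia & Sofia

Sorted by start: Nadia, Sofia, Tariq, Hannah, Declan, Rohan.
Sofia starts before Nadia ends → Nadia and Sofia overlap.
Tariq starts after Nadia ends; Nadia is clear from here.
Tariq starts after Sofia ends; Sofia is clear from here.
Hannah starts before Tariq ends → Tariq and Hannah overlap.
Declan starts exactly when Tariq ends (back-to-back, no overlap); Tariq is clear from here.
Declan starts before Hannah ends → Hannah and Declan overlap.
Rohan starts after Hannah ends.
Rohan starts before Declan ends → Declan and Rohan overlap.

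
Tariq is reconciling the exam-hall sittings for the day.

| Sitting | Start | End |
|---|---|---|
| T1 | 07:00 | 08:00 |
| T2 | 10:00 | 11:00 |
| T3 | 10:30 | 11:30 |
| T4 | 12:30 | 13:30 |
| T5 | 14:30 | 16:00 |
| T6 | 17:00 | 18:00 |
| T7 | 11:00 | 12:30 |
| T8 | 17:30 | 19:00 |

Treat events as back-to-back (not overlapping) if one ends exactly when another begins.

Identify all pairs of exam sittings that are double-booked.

Sorted by start: T1, T2, T3, T7, T4, T5, T6, T8.
T2 starts after T1 ends; T1 is clear from here.
T3 starts before T2 ends → T2 and T3 overlap.
T7 starts exactly when T2 ends (back-to-back, no overlap); T2 is clear from here.
T7 starts before T3 ends → T3 and T7 overlap.
T4 starts after T3 ends; T3 is clear from here.
T4 starts exactly when T7 ends (back-to-back, no overlap); T7 is clear from here.
T5 starts after T4 ends; T4 is clear from here.
T6 starts after T5 ends; T5 is clear from here.
T8 starts before T6 ends → T6 and T8 overlap.

T2 & T3, T3 & T7, T6 & T8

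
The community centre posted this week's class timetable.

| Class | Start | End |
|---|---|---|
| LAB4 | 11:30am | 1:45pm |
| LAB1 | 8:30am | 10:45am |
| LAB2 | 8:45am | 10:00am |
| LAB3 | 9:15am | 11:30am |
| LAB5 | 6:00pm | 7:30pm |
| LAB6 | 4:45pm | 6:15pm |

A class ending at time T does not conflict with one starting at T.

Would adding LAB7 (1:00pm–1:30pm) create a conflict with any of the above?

Yes — it overlaps LAB4

LAB1: ends 10:45am at or before LAB7 starts 1:00pm → clear.
LAB2: ends 10:00am at or before LAB7 starts 1:00pm → clear.
LAB3: ends 11:30am at or before LAB7 starts 1:00pm → clear.
LAB4: starts 11:30am before LAB7 ends 1:30pm, and ends 1:45pm after LAB7 starts 1:00pm → overlap.
LAB6: starts 4:45pm at or after LAB7 ends 1:30pm → clear.
LAB5: starts 6:00pm at or after LAB7 ends 1:30pm → clear.
LAB7 overlaps LAB4.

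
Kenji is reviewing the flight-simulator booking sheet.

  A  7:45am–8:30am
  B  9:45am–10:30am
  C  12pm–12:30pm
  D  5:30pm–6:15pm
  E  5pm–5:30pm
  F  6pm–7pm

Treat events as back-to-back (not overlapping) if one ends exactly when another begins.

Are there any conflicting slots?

Sorted by start: A, B, C, E, D, F.
B starts after A ends; A is clear from here.
C starts after B ends; B is clear from here.
E starts after C ends; C is clear from here.
D starts exactly when E ends (back-to-back, no overlap); E is clear from here.
F starts before D ends → D and F overlap.
That's a conflict, so the schedule is not conflict-free.

Yes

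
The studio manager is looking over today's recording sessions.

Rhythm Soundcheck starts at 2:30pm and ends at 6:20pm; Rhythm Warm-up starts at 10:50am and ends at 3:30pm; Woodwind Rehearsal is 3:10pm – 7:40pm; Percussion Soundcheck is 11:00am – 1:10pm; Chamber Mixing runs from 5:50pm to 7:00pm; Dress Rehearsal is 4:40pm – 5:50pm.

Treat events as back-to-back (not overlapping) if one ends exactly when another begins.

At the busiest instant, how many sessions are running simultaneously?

3

Walk through starts and ends in time order (an end at T is processed before a start at T):
10:50am start Rhythm Warm-up → 1
11:00am start Percussion Soundcheck → 2
1:10pm end Percussion Soundcheck → 1
2:30pm start Rhythm Soundcheck → 2
3:10pm start Woodwind Rehearsal → 3
3:30pm end Rhythm Warm-up → 2
4:40pm start Dress Rehearsal → 3
5:50pm end Dress Rehearsal → 2
5:50pm start Chamber Mixing → 3
6:20pm end Rhythm Soundcheck → 2
7:00pm end Chamber Mixing → 1
7:40pm end Woodwind Rehearsal → 0
Peak is 3, at 3:10pm (Rhythm Soundcheck, Rhythm Warm-up, Woodwind Rehearsal).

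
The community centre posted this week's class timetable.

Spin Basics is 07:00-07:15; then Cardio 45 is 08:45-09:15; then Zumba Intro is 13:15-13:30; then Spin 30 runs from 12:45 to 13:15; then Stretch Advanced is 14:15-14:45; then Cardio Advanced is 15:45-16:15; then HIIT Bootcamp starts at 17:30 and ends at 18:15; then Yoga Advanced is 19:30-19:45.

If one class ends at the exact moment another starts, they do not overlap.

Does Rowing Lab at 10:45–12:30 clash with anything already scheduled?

No — it doesn't clash with anything

Spin Basics: ends 07:15 at or before Rowing Lab starts 10:45 → clear.
Cardio 45: ends 09:15 at or before Rowing Lab starts 10:45 → clear.
Spin 30: starts 12:45 at or after Rowing Lab ends 12:30 → clear.
Zumba Intro: starts 13:15 at or after Rowing Lab ends 12:30 → clear.
Stretch Advanced: starts 14:15 at or after Rowing Lab ends 12:30 → clear.
Cardio Advanced: starts 15:45 at or after Rowing Lab ends 12:30 → clear.
HIIT Bootcamp: starts 17:30 at or after Rowing Lab ends 12:30 → clear.
Yoga Advanced: starts 19:30 at or after Rowing Lab ends 12:30 → clear.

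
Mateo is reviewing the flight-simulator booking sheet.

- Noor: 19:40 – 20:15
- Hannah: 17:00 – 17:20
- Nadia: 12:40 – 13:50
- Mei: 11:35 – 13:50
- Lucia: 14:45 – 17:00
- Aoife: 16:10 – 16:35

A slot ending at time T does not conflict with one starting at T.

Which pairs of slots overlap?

Aoife & Lucia, Mei & Nadia

Sorted by start: Mei, Nadia, Lucia, Aoife, Hannah, Noor.
Nadia starts before Mei ends → Mei and Nadia overlap.
Lucia starts after Mei ends; Mei is clear from here.
Lucia starts after Nadia ends; Nadia is clear from here.
Aoife starts before Lucia ends → Lucia and Aoife overlap.
Hannah starts exactly when Lucia ends (back-to-back, no overlap); Lucia is clear from here.
Hannah starts after Aoife ends; Aoife is clear from here.
Noor starts after Hannah ends.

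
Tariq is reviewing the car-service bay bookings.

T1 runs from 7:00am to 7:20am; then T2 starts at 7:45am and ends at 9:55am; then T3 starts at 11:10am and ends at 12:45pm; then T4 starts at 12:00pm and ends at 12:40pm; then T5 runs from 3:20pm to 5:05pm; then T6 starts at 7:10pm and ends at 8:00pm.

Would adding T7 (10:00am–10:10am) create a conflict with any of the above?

No — it doesn't clash with anything

T1: ends 7:20am at or before T7 starts 10:00am → clear.
T2: ends 9:55am at or before T7 starts 10:00am → clear.
T3: starts 11:10am at or after T7 ends 10:10am → clear.
T4: starts 12:00pm at or after T7 ends 10:10am → clear.
T5: starts 3:20pm at or after T7 ends 10:10am → clear.
T6: starts 7:10pm at or after T7 ends 10:10am → clear.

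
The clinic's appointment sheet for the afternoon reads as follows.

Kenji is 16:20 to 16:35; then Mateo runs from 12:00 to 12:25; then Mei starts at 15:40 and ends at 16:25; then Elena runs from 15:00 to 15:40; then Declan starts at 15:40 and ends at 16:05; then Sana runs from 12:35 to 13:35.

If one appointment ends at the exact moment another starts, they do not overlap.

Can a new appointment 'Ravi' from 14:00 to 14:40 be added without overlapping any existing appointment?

Yes — the slot is free

Mateo: ends 12:25 at or before Ravi starts 14:00 → clear.
Sana: ends 13:35 at or before Ravi starts 14:00 → clear.
Elena: starts 15:00 at or after Ravi ends 14:40 → clear.
Declan: starts 15:40 at or after Ravi ends 14:40 → clear.
Mei: starts 15:40 at or after Ravi ends 14:40 → clear.
Kenji: starts 16:20 at or after Ravi ends 14:40 → clear.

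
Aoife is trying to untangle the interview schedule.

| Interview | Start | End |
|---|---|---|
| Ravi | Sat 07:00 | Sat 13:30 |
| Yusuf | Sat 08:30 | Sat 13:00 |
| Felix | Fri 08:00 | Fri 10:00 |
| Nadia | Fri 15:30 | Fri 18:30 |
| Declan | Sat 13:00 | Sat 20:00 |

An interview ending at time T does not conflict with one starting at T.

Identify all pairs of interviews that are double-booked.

Two intervals overlap when each starts before the other ends.
Sorted by start: Felix, Nadia, Ravi, Yusuf, Declan.
Nadia starts after Felix ends — done with Felix.
Ravi starts after Nadia ends — done with Nadia.
Yusuf starts before Ravi ends → Ravi and Yusuf overlap.
Declan starts before Ravi ends → Ravi and Declan overlap.
Declan starts exactly when Yusuf ends (back-to-back, no overlap).

Declan & Ravi, Ravi & Yusuf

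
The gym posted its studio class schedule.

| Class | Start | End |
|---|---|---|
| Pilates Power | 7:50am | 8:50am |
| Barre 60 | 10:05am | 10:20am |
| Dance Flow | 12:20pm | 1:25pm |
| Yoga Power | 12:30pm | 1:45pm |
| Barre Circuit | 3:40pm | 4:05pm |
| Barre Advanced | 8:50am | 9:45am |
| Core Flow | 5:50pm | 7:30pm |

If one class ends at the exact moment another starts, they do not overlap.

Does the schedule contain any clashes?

Two intervals overlap when each starts before the other ends.
Sorted by start: Pilates Power, Barre Advanced, Barre 60, Dance Flow, Yoga Power, Barre Circuit, Core Flow.
Barre Advanced starts exactly when Pilates Power ends (back-to-back, no overlap), so nothing later overlaps Pilates Power either.
Barre 60 starts after Barre Advanced ends, so nothing later overlaps Barre Advanced either.
Dance Flow starts after Barre 60 ends, so nothing later overlaps Barre 60 either.
Yoga Power starts before Dance Flow ends → Dance Flow and Yoga Power overlap.
That's a conflict, so the schedule is not conflict-free.

Yes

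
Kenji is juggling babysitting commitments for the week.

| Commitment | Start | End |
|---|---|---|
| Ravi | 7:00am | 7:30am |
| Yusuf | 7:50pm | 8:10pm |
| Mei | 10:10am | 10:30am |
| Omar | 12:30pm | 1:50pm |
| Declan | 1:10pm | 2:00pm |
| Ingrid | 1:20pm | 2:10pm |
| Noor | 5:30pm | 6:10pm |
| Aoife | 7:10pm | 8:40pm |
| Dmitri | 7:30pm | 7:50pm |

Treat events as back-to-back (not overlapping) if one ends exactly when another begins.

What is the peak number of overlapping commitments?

Sweep the timeline, counting +1 at each start and −1 at each end (ends before starts at a tie):
7:00am start Ravi → 1
7:30am end Ravi → 0
10:10am start Mei → 1
10:30am end Mei → 0
12:30pm start Omar → 1
1:10pm start Declan → 2
1:20pm start Ingrid → 3
1:50pm end Omar → 2
2:00pm end Declan → 1
2:10pm end Ingrid → 0
5:30pm start Noor → 1
6:10pm end Noor → 0
7:10pm start Aoife → 1
7:30pm start Dmitri → 2
7:50pm end Dmitri → 1
7:50pm start Yusuf → 2
8:10pm end Yusuf → 1
8:40pm end Aoife → 0
Peak is 3, at 1:20pm (Declan, Ingrid, Omar).

3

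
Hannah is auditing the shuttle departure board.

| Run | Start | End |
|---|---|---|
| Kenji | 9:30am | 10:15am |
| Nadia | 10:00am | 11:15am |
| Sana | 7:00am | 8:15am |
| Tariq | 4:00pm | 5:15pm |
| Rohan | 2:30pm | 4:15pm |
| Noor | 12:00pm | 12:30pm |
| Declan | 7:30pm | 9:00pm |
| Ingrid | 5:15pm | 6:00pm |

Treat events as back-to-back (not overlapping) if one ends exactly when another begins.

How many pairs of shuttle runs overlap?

2

Two intervals overlap when each starts before the other ends.
Sorted by start: Sana, Kenji, Nadia, Noor, Rohan, Tariq, Ingrid, Declan.
Kenji starts after Sana ends; Sana is clear from here.
Nadia starts before Kenji ends → Kenji and Nadia overlap.
Noor starts after Kenji ends; Kenji is clear from here.
Noor starts after Nadia ends; Nadia is clear from here.
Rohan starts after Noor ends; Noor is clear from here.
Tariq starts before Rohan ends → Rohan and Tariq overlap.
Ingrid starts after Rohan ends; Rohan is clear from here.
Ingrid starts exactly when Tariq ends (back-to-back, no overlap); Tariq is clear from here.
Declan starts after Ingrid ends.
Overlapping pairs: Kenji & Nadia, Rohan & Tariq — 2 in total.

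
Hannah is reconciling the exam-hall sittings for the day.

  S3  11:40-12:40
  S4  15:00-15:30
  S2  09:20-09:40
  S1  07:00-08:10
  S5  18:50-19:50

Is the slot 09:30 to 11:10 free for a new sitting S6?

No — it overlaps S2

S1: ends 08:10 at or before S6 starts 09:30 → clear.
S2: starts 09:20 before S6 ends 11:10, and ends 09:40 after S6 starts 09:30 → overlap.
S3: starts 11:40 at or after S6 ends 11:10 → clear.
S4: starts 15:00 at or after S6 ends 11:10 → clear.
S5: starts 18:50 at or after S6 ends 11:10 → clear.
S6 overlaps S2.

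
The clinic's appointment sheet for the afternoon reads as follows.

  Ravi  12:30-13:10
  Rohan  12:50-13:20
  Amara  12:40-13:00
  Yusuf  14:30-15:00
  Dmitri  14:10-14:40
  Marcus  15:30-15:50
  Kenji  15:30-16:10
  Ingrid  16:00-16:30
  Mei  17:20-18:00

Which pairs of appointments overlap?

Amara & Ravi, Amara & Rohan, Dmitri & Yusuf, Ingrid & Kenji, Kenji & Marcus, Ravi & Rohan

Sorted by start: Ravi, Amara, Rohan, Dmitri, Yusuf, Marcus, Kenji, Ingrid, Mei.
Amara starts before Ravi ends → Ravi and Amara overlap.
Rohan starts before Ravi ends → Ravi and Rohan overlap.
Dmitri starts after Ravi ends, so Ravi has no further overlaps.
Rohan starts before Amara ends → Amara and Rohan overlap.
Dmitri starts after Amara ends, so Amara has no further overlaps.
Dmitri starts after Rohan ends, so Rohan has no further overlaps.
Yusuf starts before Dmitri ends → Dmitri and Yusuf overlap.
Marcus starts after Dmitri ends, so Dmitri has no further overlaps.
Marcus starts after Yusuf ends, so Yusuf has no further overlaps.
Kenji starts before Marcus ends → Marcus and Kenji overlap.
Ingrid starts after Marcus ends, so Marcus has no further overlaps.
Ingrid starts before Kenji ends → Kenji and Ingrid overlap.
Mei starts after Kenji ends.
Mei starts after Ingrid ends.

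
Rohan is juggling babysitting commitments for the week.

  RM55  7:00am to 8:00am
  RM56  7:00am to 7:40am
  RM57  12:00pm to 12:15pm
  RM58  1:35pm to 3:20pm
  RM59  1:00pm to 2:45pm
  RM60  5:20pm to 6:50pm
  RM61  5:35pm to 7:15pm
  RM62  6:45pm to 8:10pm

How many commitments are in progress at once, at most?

Sweep the timeline, counting +1 at each start and −1 at each end (ends before starts at a tie):
7:00am start RM55 → 1
7:00am start RM56 → 2
7:40am end RM56 → 1
8:00am end RM55 → 0
12:00pm start RM57 → 1
12:15pm end RM57 → 0
1:00pm start RM59 → 1
1:35pm start RM58 → 2
2:45pm end RM59 → 1
3:20pm end RM58 → 0
5:20pm start RM60 → 1
5:35pm start RM61 → 2
6:45pm start RM62 → 3
6:50pm end RM60 → 2
7:15pm end RM61 → 1
8:10pm end RM62 → 0
Peak is 3, at 6:45pm (RM60, RM61, RM62).

3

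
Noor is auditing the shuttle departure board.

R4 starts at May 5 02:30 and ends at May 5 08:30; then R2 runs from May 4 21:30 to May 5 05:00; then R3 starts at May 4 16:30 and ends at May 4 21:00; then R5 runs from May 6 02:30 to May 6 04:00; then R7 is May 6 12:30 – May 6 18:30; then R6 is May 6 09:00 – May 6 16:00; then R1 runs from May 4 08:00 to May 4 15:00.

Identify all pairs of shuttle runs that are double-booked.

Sorted by start: R1, R3, R2, R4, R5, R6, R7.
R3 starts after R1 ends, so nothing later overlaps R1 either.
R2 starts after R3 ends, so nothing later overlaps R3 either.
R4 starts before R2 ends → R2 and R4 overlap.
R5 starts after R2 ends, so nothing later overlaps R2 either.
R5 starts after R4 ends, so nothing later overlaps R4 either.
R6 starts after R5 ends, so nothing later overlaps R5 either.
R7 starts before R6 ends → R6 and R7 overlap.

R2 & R4, R6 & R7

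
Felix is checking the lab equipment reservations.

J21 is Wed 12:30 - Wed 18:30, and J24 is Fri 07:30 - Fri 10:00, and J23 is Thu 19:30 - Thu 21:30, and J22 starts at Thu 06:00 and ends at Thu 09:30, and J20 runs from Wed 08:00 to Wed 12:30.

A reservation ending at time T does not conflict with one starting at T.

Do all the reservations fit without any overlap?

Yes

Sorted by start: J20, J21, J22, J23, J24.
J21 starts exactly when J20 ends (back-to-back, no overlap); J20 is clear from here.
J22 starts after J21 ends; J21 is clear from here.
J23 starts after J22 ends; J22 is clear from here.
J24 starts after J23 ends.
Every pair is clear; the schedule has no overlaps.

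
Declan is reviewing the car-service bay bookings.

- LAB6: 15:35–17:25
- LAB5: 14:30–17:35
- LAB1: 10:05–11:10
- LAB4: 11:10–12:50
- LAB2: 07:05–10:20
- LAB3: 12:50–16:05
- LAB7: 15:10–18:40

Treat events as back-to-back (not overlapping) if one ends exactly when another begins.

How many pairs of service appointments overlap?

Check each pair: they overlap iff neither finishes before the other starts.
Sorted by start: LAB2, LAB1, LAB4, LAB3, LAB5, LAB7, LAB6.
LAB1 starts before LAB2 ends → LAB2 and LAB1 overlap.
LAB4 starts after LAB2 ends, so nothing later overlaps LAB2 either.
LAB4 starts exactly when LAB1 ends (back-to-back, no overlap), so nothing later overlaps LAB1 either.
LAB3 starts exactly when LAB4 ends (back-to-back, no overlap), so nothing later overlaps LAB4 either.
LAB5 starts before LAB3 ends → LAB3 and LAB5 overlap.
LAB7 starts before LAB3 ends → LAB3 and LAB7 overlap.
LAB6 starts before LAB3 ends → LAB3 and LAB6 overlap.
LAB7 starts before LAB5 ends → LAB5 and LAB7 overlap.
LAB6 starts before LAB5 ends → LAB5 and LAB6 overlap.
LAB6 starts before LAB7 ends → LAB7 and LAB6 overlap.
Overlapping pairs: LAB1 & LAB2, LAB3 & LAB5, LAB3 & LAB6, LAB3 & LAB7, LAB5 & LAB6, LAB5 & LAB7, LAB6 & LAB7 — 7 in total.

7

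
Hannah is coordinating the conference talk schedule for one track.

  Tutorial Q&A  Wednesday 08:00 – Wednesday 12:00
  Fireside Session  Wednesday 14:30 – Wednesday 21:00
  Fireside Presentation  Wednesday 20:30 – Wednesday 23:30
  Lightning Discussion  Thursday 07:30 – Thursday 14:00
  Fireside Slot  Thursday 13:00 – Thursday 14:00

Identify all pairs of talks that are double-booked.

Sorted by start: Tutorial Q&A, Fireside Session, Fireside Presentation, Lightning Discussion, Fireside Slot.
Fireside Session starts after Tutorial Q&A ends; Tutorial Q&A is clear from here.
Fireside Presentation starts before Fireside Session ends → Fireside Session and Fireside Presentation overlap.
Lightning Discussion starts after Fireside Session ends; Fireside Session is clear from here.
Lightning Discussion starts after Fireside Presentation ends; Fireside Presentation is clear from here.
Fireside Slot starts before Lightning Discussion ends → Lightning Discussion and Fireside Slot overlap.

Fireside Presentation & Fireside Session, Fireside Slot & Lightning Discussion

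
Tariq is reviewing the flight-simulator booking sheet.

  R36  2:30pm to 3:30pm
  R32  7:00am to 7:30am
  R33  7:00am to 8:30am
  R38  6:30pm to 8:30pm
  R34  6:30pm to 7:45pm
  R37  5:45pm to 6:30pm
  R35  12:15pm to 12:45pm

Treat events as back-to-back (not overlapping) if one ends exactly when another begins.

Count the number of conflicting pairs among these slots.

2

Sorted by start: R32, R33, R35, R36, R37, R34, R38.
R33 starts before R32 ends → R32 and R33 overlap.
R35 starts after R32 ends, so R32 has no further overlaps.
R35 starts after R33 ends, so R33 has no further overlaps.
R36 starts after R35 ends, so R35 has no further overlaps.
R37 starts after R36 ends, so R36 has no further overlaps.
R34 starts exactly when R37 ends (back-to-back, no overlap), so R37 has no further overlaps.
R38 starts before R34 ends → R34 and R38 overlap.
Overlapping pairs: R32 & R33, R34 & R38 — 2 in total.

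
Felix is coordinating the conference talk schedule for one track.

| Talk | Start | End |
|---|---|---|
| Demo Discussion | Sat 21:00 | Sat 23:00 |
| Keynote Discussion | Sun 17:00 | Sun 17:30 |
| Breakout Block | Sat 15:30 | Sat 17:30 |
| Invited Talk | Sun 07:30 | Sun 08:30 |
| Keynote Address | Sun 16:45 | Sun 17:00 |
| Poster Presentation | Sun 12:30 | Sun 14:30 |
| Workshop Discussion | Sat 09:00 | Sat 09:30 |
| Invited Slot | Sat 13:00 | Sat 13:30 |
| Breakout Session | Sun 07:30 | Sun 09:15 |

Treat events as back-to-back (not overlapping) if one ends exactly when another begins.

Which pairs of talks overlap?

Sorted by start: Workshop Discussion, Invited Slot, Breakout Block, Demo Discussion, Breakout Session, Invited Talk, Poster Presentation, Keynote Address, Keynote Discussion.
Invited Slot starts after Workshop Discussion ends, so Workshop Discussion has no further overlaps.
Breakout Block starts after Invited Slot ends, so Invited Slot has no further overlaps.
Demo Discussion starts after Breakout Block ends, so Breakout Block has no further overlaps.
Breakout Session starts after Demo Discussion ends, so Demo Discussion has no further overlaps.
Invited Talk starts before Breakout Session ends → Breakout Session and Invited Talk overlap.
Poster Presentation starts after Breakout Session ends, so Breakout Session has no further overlaps.
Poster Presentation starts after Invited Talk ends, so Invited Talk has no further overlaps.
Keynote Address starts after Poster Presentation ends, so Poster Presentation has no further overlaps.
Keynote Discussion starts exactly when Keynote Address ends (back-to-back, no overlap).

Breakout Session & Invited Talk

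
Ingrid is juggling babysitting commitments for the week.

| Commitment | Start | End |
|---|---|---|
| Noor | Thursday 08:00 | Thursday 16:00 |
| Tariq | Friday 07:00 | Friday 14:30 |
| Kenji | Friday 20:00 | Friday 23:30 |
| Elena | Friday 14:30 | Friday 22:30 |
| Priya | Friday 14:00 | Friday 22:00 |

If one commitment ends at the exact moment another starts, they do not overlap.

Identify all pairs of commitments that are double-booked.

Check each pair: they overlap iff neither finishes before the other starts.
Sorted by start: Noor, Tariq, Priya, Elena, Kenji.
Tariq starts after Noor ends — done with Noor.
Priya starts before Tariq ends → Tariq and Priya overlap.
Elena starts exactly when Tariq ends (back-to-back, no overlap) — done with Tariq.
Elena starts before Priya ends → Priya and Elena overlap.
Kenji starts before Priya ends → Priya and Kenji overlap.
Kenji starts before Elena ends → Elena and Kenji overlap.

Elena & Kenji, Elena & Priya, Kenji & Priya, Priya & Tariq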